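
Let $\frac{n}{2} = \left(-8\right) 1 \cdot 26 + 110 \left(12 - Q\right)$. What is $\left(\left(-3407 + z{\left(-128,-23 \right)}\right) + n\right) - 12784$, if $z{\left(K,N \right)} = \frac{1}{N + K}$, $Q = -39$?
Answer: $- \frac{813438}{151} \approx -5387.0$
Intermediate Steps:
$z{\left(K,N \right)} = \frac{1}{K + N}$
$n = 10804$ ($n = 2 \left(\left(-8\right) 1 \cdot 26 + 110 \left(12 - -39\right)\right) = 2 \left(\left(-8\right) 26 + 110 \left(12 + 39\right)\right) = 2 \left(-208 + 110 \cdot 51\right) = 2 \left(-208 + 5610\right) = 2 \cdot 5402 = 10804$)
$\left(\left(-3407 + z{\left(-128,-23 \right)}\right) + n\right) - 12784 = \left(\left(-3407 + \frac{1}{-128 - 23}\right) + 10804\right) - 12784 = \left(\left(-3407 + \frac{1}{-151}\right) + 10804\right) - 12784 = \left(\left(-3407 - \frac{1}{151}\right) + 10804\right) - 12784 = \left(- \frac{514458}{151} + 10804\right) - 12784 = \frac{1116946}{151} - 12784 = - \frac{813438}{151}$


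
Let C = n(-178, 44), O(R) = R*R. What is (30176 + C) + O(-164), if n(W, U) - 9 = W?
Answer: 56903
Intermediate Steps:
n(W, U) = 9 + W
O(R) = R**2
C = -169 (C = 9 - 178 = -169)
(30176 + C) + O(-164) = (30176 - 169) + (-164)**2 = 30007 + 26896 = 56903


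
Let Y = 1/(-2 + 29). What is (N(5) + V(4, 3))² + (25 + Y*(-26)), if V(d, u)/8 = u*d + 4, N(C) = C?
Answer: 478252/27 ≈ 17713.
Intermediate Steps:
V(d, u) = 32 + 8*d*u (V(d, u) = 8*(u*d + 4) = 8*(d*u + 4) = 8*(4 + d*u) = 32 + 8*d*u)
Y = 1/27 ≈ 0.037037
(N(5) + V(4, 3))² + (25 + Y*(-26)) = (5 + (32 + 8*4*3))² + (25 + (1/27)*(-26)) = (5 + (32 + 96))² + (25 - 26/27) = (5 + 128)² + 649/27 = 133² + 649/27 = 17689 + 649/27 = 478252/27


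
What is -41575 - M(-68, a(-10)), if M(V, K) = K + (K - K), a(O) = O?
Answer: -41565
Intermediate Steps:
M(V, K) = K (M(V, K) = K + 0 = K)
-41575 - M(-68, a(-10)) = -41575 - 1*(-10) = -41575 + 10 = -41565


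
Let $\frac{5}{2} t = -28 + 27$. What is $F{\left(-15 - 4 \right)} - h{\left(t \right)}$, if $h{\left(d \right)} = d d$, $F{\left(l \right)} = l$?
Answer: $- \frac{479}{25} \approx -19.16$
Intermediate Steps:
$t = - \frac{2}{5}$ ($t = \frac{2 \left(-28 + 27\right)}{5} = \frac{2}{5} \left(-1\right) = - \frac{2}{5} \approx -0.4$)
$h{\left(d \right)} = d^{2}$
$F{\left(-15 - 4 \right)} - h{\left(t \right)} = \left(-15 - 4\right) - \left(- \frac{2}{5}\right)^{2} = -19 - \frac{4}{25} = - \frac{479}{25}$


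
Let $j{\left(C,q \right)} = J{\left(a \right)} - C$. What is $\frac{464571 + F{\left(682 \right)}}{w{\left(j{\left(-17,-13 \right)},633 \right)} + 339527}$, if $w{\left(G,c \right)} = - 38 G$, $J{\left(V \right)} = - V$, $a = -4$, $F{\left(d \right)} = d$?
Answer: $\frac{9899}{7207} \approx 1.3735$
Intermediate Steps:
$j{\left(C,q \right)} = 4 - C$ ($j{\left(C,q \right)} = \left(-1\right) \left(-4\right) - C = 4 - C$)
$\frac{464571 + F{\left(682 \right)}}{w{\left(j{\left(-17,-13 \right)},633 \right)} + 339527} = \frac{464571 + 682}{- 38 \left(4 - -17\right) + 339527} = \frac{465253}{- 38 \left(4 + 17\right) + 339527} = \frac{465253}{\left(-38\right) 21 + 339527} = \frac{465253}{-798 + 339527} = \frac{465253}{338729} = 465253 \cdot \frac{1}{338729} = \frac{9899}{7207}$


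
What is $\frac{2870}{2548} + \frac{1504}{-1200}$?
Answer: $- \frac{1733}{13650} \approx -0.12696$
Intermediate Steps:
$\frac{2870}{2548} + \frac{1504}{-1200} = 2870 \cdot \frac{1}{2548} + 1504 \left(- \frac{1}{1200}\right) = \frac{205}{182} - \frac{94}{75} = - \frac{1733}{13650}$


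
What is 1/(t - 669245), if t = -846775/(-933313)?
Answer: -933313/624614211910 ≈ -1.4942e-6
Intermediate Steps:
t = 846775/933313 (t = -846775*(-1/933313) = 846775/933313 ≈ 0.90728)
1/(t - 669245) = 1/(846775/933313 - 669245) = 1/(-624614211910/933313) = -933313/624614211910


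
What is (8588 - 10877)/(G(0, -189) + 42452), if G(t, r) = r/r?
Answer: -763/14151 ≈ -0.053918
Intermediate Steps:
G(t, r) = 1
(8588 - 10877)/(G(0, -189) + 42452) = (8588 - 10877)/(1 + 42452) = -2289/42453 = -2289*1/42453 = -763/14151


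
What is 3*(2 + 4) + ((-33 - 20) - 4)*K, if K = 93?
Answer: -5283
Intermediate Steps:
3*(2 + 4) + ((-33 - 20) - 4)*K = 3*(2 + 4) + ((-33 - 20) - 4)*93 = 3*6 + (-53 - 4)*93 = 18 - 57*93 = 18 - 5301 = -5283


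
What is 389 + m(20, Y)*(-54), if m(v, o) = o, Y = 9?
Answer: -97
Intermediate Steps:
389 + m(20, Y)*(-54) = 389 + 9*(-54) = 389 - 486 = -97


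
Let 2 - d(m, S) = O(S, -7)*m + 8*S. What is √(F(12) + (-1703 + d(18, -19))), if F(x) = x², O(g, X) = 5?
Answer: I*√1495 ≈ 38.665*I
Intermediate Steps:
d(m, S) = 2 - 8*S - 5*m (d(m, S) = 2 - (5*m + 8*S) = 2 + (-8*S - 5*m) = 2 - 8*S - 5*m)
√(F(12) + (-1703 + d(18, -19))) = √(12² + (-1703 + (2 - 8*(-19) - 5*18))) = √(144 + (-1703 + (2 + 152 - 90))) = √(144 + (-1703 + 64)) = √(144 - 1639) = √(-1495) = I*√1495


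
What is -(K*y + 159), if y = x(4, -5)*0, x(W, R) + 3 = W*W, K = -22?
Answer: -159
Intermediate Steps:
x(W, R) = -3 + W² (x(W, R) = -3 + W*W = -3 + W²)
y = 0 (y = (-3 + 4²)*0 = (-3 + 16)*0 = 13*0 = 0)
-(K*y + 159) = -(-22*0 + 159) = -(0 + 159) = -1*159 = -159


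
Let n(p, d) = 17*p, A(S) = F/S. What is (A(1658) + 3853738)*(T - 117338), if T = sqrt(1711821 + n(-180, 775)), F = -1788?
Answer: -374865330028904/829 + 3194747908*sqrt(1708761)/829 ≈ -4.4715e+11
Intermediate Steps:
A(S) = -1788/S
T = sqrt(1708761) (T = sqrt(1711821 + 17*(-180)) = sqrt(1711821 - 3060) = sqrt(1708761) ≈ 1307.2)
(A(1658) + 3853738)*(T - 117338) = (-1788/1658 + 3853738)*(sqrt(1708761) - 117338) = (-1788*1/1658 + 3853738)*(-117338 + sqrt(1708761)) = (-894/829 + 3853738)*(-117338 + sqrt(1708761)) = 3194747908*(-117338 + sqrt(1708761))/829 = -374865330028904/829 + 3194747908*sqrt(1708761)/829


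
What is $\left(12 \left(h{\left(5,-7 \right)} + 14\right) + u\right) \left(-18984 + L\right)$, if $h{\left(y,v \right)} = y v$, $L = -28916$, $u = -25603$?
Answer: $1238454500$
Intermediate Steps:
$h{\left(y,v \right)} = v y$
$\left(12 \left(h{\left(5,-7 \right)} + 14\right) + u\right) \left(-18984 + L\right) = \left(12 \left(\left(-7\right) 5 + 14\right) - 25603\right) \left(-18984 - 28916\right) = \left(12 \left(-35 + 14\right) - 25603\right) \left(-47900\right) = \left(12 \left(-21\right) - 25603\right) \left(-47900\right) = \left(-252 - 25603\right) \left(-47900\right) = \left(-25855\right) \left(-47900\right) = 1238454500$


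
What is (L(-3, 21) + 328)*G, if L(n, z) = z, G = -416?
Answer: -145184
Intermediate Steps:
(L(-3, 21) + 328)*G = (21 + 328)*(-416) = 349*(-416) = -145184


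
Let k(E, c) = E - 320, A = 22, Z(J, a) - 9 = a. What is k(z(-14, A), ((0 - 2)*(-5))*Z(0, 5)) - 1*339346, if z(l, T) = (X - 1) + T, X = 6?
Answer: -339639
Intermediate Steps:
Z(J, a) = 9 + a
z(l, T) = 5 + T (z(l, T) = (6 - 1) + T = 5 + T)
k(E, c) = -320 + E
k(z(-14, A), ((0 - 2)*(-5))*Z(0, 5)) - 1*339346 = (-320 + (5 + 22)) - 1*339346 = (-320 + 27) - 339346 = -293 - 339346 = -339639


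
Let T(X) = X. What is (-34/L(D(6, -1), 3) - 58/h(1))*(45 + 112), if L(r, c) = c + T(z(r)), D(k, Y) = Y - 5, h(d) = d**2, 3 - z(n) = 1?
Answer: -50868/5 ≈ -10174.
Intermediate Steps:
z(n) = 2 (z(n) = 3 - 1*1 = 3 - 1 = 2)
D(k, Y) = -5 + Y
L(r, c) = 2 + c (L(r, c) = c + 2 = 2 + c)
(-34/L(D(6, -1), 3) - 58/h(1))*(45 + 112) = (-34/(2 + 3) - 58/(1**2))*(45 + 112) = (-34/5 - 58/1)*157 = (-34*1/5 - 58*1)*157 = (-34/5 - 58)*157 = -324/5*157 = -50868/5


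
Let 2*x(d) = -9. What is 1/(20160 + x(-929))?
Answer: 2/40311 ≈ 4.9614e-5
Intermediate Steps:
x(d) = -9/2 (x(d) = (1/2)*(-9) = -9/2)
1/(20160 + x(-929)) = 1/(20160 - 9/2) = 1/(40311/2) = 2/40311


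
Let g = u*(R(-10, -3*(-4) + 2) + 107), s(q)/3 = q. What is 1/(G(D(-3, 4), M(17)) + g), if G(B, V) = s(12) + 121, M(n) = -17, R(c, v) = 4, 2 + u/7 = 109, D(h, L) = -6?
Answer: 1/83296 ≈ 1.2005e-5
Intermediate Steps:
s(q) = 3*q
u = 749 (u = -14 + 7*109 = -14 + 763 = 749)
g = 83139 (g = 749*(4 + 107) = 749*111 = 83139)
G(B, V) = 157 (G(B, V) = 3*12 + 121 = 36 + 121 = 157)
1/(G(D(-3, 4), M(17)) + g) = 1/(157 + 83139) = 1/83296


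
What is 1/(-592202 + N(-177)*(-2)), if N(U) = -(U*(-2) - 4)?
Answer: -1/591502 ≈ -1.6906e-6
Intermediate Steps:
N(U) = 4 + 2*U (N(U) = -(-2*U - 4) = -(-4 - 2*U) = 4 + 2*U)
1/(-592202 + N(-177)*(-2)) = 1/(-592202 + (4 + 2*(-177))*(-2)) = 1/(-592202 + (4 - 354)*(-2)) = 1/(-592202 - 350*(-2)) = 1/(-592202 + 700) = 1/(-591502) = -1/591502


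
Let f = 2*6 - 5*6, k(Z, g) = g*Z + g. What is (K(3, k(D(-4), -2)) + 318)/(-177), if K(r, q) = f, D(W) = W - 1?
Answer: -100/59 ≈ -1.6949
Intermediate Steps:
D(W) = -1 + W
k(Z, g) = g + Z*g (k(Z, g) = Z*g + g = g + Z*g)
f = -18 (f = 12 - 30 = -18)
K(r, q) = -18
(K(3, k(D(-4), -2)) + 318)/(-177) = (-18 + 318)/(-177) = 300*(-1/177) = -100/59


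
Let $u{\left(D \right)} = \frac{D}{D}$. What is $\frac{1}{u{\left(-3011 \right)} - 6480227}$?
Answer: $- \frac{1}{6480226} \approx -1.5432 \cdot 10^{-7}$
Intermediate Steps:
$u{\left(D \right)} = 1$
$\frac{1}{u{\left(-3011 \right)} - 6480227} = \frac{1}{1 - 6480227} = \frac{1}{-6480226} = - \frac{1}{6480226}$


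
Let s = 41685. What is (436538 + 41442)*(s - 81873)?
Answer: -19209060240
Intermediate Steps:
(436538 + 41442)*(s - 81873) = (436538 + 41442)*(41685 - 81873) = 477980*(-40188) = -19209060240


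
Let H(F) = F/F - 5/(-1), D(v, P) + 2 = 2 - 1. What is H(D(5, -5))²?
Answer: 36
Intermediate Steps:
D(v, P) = -1 (D(v, P) = -2 + (2 - 1) = -2 + 1 = -1)
H(F) = 6 (H(F) = 1 - 5*(-1) = 1 + 5 = 6)
H(D(5, -5))² = 6² = 36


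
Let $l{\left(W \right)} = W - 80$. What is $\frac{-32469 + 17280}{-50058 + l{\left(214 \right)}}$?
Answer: $\frac{15189}{49924} \approx 0.30424$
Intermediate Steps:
$l{\left(W \right)} = -80 + W$
$\frac{-32469 + 17280}{-50058 + l{\left(214 \right)}} = \frac{-32469 + 17280}{-50058 + \left(-80 + 214\right)} = - \frac{15189}{-50058 + 134} = - \frac{15189}{-49924} = \left(-15189\right) \left(- \frac{1}{49924}\right) = \frac{15189}{49924}$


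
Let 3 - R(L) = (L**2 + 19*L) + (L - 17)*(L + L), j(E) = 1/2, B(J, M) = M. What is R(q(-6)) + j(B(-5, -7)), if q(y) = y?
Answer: -389/2 ≈ -194.50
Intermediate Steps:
j(E) = 1/2
R(L) = 3 - L**2 - 19*L - 2*L*(-17 + L) (R(L) = 3 - ((L**2 + 19*L) + (L - 17)*(L + L)) = 3 - ((L**2 + 19*L) + (-17 + L)*(2*L)) = 3 - ((L**2 + 19*L) + 2*L*(-17 + L)) = 3 - (L**2 + 19*L + 2*L*(-17 + L)) = 3 + (-L**2 - 19*L - 2*L*(-17 + L)) = 3 - L**2 - 19*L - 2*L*(-17 + L))
R(q(-6)) + j(B(-5, -7)) = (3 - 3*(-6)**2 + 15*(-6)) + 1/2 = (3 - 3*36 - 90) + 1/2 = (3 - 108 - 90) + 1/2 = -195 + 1/2 = -389/2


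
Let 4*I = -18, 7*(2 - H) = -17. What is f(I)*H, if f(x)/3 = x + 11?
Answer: 1209/14 ≈ 86.357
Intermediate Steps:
H = 31/7 (H = 2 - ⅐*(-17) = 2 + 17/7 = 31/7 ≈ 4.4286)
I = -9/2 (I = (¼)*(-18) = -9/2 ≈ -4.5000)
f(x) = 33 + 3*x (f(x) = 3*(x + 11) = 3*(11 + x) = 33 + 3*x)
f(I)*H = (33 + 3*(-9/2))*(31/7) = (33 - 27/2)*(31/7) = (39/2)*(31/7) = 1209/14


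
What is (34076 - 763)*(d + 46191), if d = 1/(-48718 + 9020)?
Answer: 61085725530221/39698 ≈ 1.5388e+9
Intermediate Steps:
d = -1/39698 (d = 1/(-39698) = -1/39698 ≈ -2.5190e-5)
(34076 - 763)*(d + 46191) = (34076 - 763)*(-1/39698 + 46191) = 33313*(1833690317/39698) = 61085725530221/39698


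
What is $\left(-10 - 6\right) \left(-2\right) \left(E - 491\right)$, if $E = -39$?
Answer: $-16960$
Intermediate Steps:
$\left(-10 - 6\right) \left(-2\right) \left(E - 491\right) = \left(-10 - 6\right) \left(-2\right) \left(-39 - 491\right) = \left(-16\right) \left(-2\right) \left(-530\right) = 32 \left(-530\right) = -16960$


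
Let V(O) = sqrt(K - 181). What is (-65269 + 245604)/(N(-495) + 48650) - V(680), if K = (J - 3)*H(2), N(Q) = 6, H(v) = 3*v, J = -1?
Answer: 180335/48656 - I*sqrt(205) ≈ 3.7063 - 14.318*I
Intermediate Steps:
K = -24 (K = (-1 - 3)*(3*2) = -4*6 = -24)
V(O) = I*sqrt(205) (V(O) = sqrt(-24 - 181) = sqrt(-205) = I*sqrt(205))
(-65269 + 245604)/(N(-495) + 48650) - V(680) = (-65269 + 245604)/(6 + 48650) - I*sqrt(205) = 180335/48656 - I*sqrt(205)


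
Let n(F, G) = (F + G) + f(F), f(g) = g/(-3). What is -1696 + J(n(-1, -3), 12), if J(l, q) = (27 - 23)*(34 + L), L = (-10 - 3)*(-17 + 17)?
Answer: -1560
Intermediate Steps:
f(g) = -g/3 (f(g) = g*(-⅓) = -g/3)
L = 0 (L = -13*0 = 0)
n(F, G) = G + 2*F/3 (n(F, G) = (F + G) - F/3 = G + 2*F/3)
J(l, q) = 136 (J(l, q) = (27 - 23)*(34 + 0) = 4*34 = 136)
-1696 + J(n(-1, -3), 12) = -1696 + 136 = -1560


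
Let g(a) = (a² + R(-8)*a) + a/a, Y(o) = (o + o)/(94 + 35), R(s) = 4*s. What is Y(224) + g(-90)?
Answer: 1416997/129 ≈ 10984.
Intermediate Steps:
Y(o) = 2*o/129 (Y(o) = (2*o)/129 = (2*o)*(1/129) = 2*o/129)
g(a) = 1 + a² - 32*a (g(a) = (a² + (4*(-8))*a) + a/a = (a² - 32*a) + 1 = 1 + a² - 32*a)
Y(224) + g(-90) = (2/129)*224 + (1 + (-90)² - 32*(-90)) = 448/129 + (1 + 8100 + 2880) = 448/129 + 10981 = 1416997/129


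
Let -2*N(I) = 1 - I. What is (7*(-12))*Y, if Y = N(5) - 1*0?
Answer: -168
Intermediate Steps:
N(I) = -½ + I/2 (N(I) = -(1 - I)/2 = -½ + I/2)
Y = 2 (Y = (-½ + (½)*5) - 1*0 = (-½ + 5/2) + 0 = 2 + 0 = 2)
(7*(-12))*Y = (7*(-12))*2 = -84*2 = -168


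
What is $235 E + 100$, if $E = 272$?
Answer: $64020$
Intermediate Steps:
$235 E + 100 = 235 \cdot 272 + 100 = 63920 + 100 = 64020$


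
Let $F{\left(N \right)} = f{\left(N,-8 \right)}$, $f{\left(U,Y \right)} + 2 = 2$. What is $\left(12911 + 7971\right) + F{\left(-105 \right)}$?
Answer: $20882$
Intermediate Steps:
$f{\left(U,Y \right)} = 0$ ($f{\left(U,Y \right)} = -2 + 2 = 0$)
$F{\left(N \right)} = 0$
$\left(12911 + 7971\right) + F{\left(-105 \right)} = \left(12911 + 7971\right) + 0 = 20882 + 0 = 20882$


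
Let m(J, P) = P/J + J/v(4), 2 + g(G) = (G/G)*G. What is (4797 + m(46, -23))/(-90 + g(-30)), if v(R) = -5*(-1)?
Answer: -48057/1220 ≈ -39.391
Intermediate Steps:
v(R) = 5
g(G) = -2 + G (g(G) = -2 + (G/G)*G = -2 + 1*G = -2 + G)
m(J, P) = J/5 + P/J (m(J, P) = P/J + J/5 = J/5 + P/J)
(4797 + m(46, -23))/(-90 + g(-30)) = (4797 + ((1/5)*46 - 23/46))/(-90 + (-2 - 30)) = (4797 + (46/5 - 23*1/46))/(-90 - 32) = (4797 + (46/5 - 1/2))/(-122) = (4797 + 87/10)*(-1/122) = (48057/10)*(-1/122) = -48057/1220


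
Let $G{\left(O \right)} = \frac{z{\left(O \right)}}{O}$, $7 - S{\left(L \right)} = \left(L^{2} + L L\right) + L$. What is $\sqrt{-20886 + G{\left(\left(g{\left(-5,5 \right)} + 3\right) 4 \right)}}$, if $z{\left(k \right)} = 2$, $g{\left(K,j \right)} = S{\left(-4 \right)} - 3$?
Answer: $\frac{i \sqrt{36842946}}{42} \approx 144.52 i$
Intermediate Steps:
$S{\left(L \right)} = 7 - L - 2 L^{2}$ ($S{\left(L \right)} = 7 - \left(\left(L^{2} + L L\right) + L\right) = 7 - \left(\left(L^{2} + L^{2}\right) + L\right) = 7 - \left(2 L^{2} + L\right) = 7 - \left(L + 2 L^{2}\right) = 7 - L - 2 L^{2}$)
$g{\left(K,j \right)} = -24$ ($g{\left(K,j \right)} = \left(7 - -4 - 2 \left(-4\right)^{2}\right) - 3 = \left(7 + 4 - 32\right) - 3 = -21 - 3 = -24$)
$G{\left(O \right)} = \frac{2}{O}$
$\sqrt{-20886 + G{\left(\left(g{\left(-5,5 \right)} + 3\right) 4 \right)}} = \sqrt{-20886 + \frac{2}{\left(-24 + 3\right) 4}} = \sqrt{-20886 + \frac{2}{\left(-21\right) 4}} = \sqrt{-20886 + \frac{2}{-84}} = \sqrt{-20886 + 2 \left(- \frac{1}{84}\right)} = \sqrt{-20886 - \frac{1}{42}} = \sqrt{- \frac{877213}{42}} = \frac{i \sqrt{36842946}}{42}$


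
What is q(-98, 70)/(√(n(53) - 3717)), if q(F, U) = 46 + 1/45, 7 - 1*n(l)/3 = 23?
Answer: -2071*I*√3765/169425 ≈ -0.75004*I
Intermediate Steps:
n(l) = -48 (n(l) = 21 - 3*23 = 21 - 69 = -48)
q(F, U) = 2071/45 (q(F, U) = 46 + 1/45 = 2071/45)
q(-98, 70)/(√(n(53) - 3717)) = 2071/(45*(√(-48 - 3717))) = 2071/(45*(√(-3765))) = 2071/(45*((I*√3765))) = 2071*(-I*√3765/3765)/45 = -2071*I*√3765/169425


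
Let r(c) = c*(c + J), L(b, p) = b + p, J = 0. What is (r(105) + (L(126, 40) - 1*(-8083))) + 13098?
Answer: 32372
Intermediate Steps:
r(c) = c**2 (r(c) = c*(c + 0) = c*c = c**2)
(r(105) + (L(126, 40) - 1*(-8083))) + 13098 = (105**2 + ((126 + 40) - 1*(-8083))) + 13098 = (11025 + (166 + 8083)) + 13098 = (11025 + 8249) + 13098 = 19274 + 13098 = 32372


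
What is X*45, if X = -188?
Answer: -8460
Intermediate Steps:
X*45 = -188*45 = -8460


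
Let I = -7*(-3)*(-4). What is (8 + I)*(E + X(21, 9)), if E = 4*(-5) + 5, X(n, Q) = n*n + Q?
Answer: -33060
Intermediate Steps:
I = -84 (I = 21*(-4) = -84)
X(n, Q) = Q + n² (X(n, Q) = n² + Q = Q + n²)
E = -15 (E = -20 + 5 = -15)
(8 + I)*(E + X(21, 9)) = (8 - 84)*(-15 + (9 + 21²)) = -76*(-15 + (9 + 441)) = -76*(-15 + 450) = -76*435 = -33060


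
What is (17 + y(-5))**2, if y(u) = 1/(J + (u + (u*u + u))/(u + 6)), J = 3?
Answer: 94249/324 ≈ 290.89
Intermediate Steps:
y(u) = 1/(3 + (u**2 + 2*u)/(6 + u)) (y(u) = 1/(3 + (u + (u*u + u))/(u + 6)) = 1/(3 + (u + (u**2 + u))/(6 + u)) = 1/(3 + (u + (u + u**2))/(6 + u)) = 1/(3 + (u**2 + 2*u)/(6 + u)))
(17 + y(-5))**2 = (17 + (6 - 5)/(18 + (-5)**2 + 5*(-5)))**2 = (17 + 1/(18 + 25 - 25))**2 = (17 + 1/18)**2 = (307/18)**2 = 94249/324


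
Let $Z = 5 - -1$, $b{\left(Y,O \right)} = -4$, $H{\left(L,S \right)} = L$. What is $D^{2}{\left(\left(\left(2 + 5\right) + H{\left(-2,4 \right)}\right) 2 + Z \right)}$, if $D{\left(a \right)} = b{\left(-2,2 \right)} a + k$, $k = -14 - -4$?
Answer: $5476$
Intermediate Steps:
$k = -10$ ($k = -14 + 4 = -10$)
$Z = 6$ ($Z = 5 + 1 = 6$)
$D{\left(a \right)} = -10 - 4 a$ ($D{\left(a \right)} = - 4 a - 10 = -10 - 4 a$)
$D^{2}{\left(\left(\left(2 + 5\right) + H{\left(-2,4 \right)}\right) 2 + Z \right)} = \left(-10 - 4 \left(\left(\left(2 + 5\right) - 2\right) 2 + 6\right)\right)^{2} = \left(-10 - 4 \left(\left(7 - 2\right) 2 + 6\right)\right)^{2} = \left(-10 - 4 \left(5 \cdot 2 + 6\right)\right)^{2} = \left(-10 - 4 \left(10 + 6\right)\right)^{2} = \left(-10 - 64\right)^{2} = \left(-74\right)^{2} = 5476$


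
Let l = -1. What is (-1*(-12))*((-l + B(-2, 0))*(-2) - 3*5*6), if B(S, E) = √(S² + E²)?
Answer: -1152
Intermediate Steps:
B(S, E) = √(E² + S²)
(-1*(-12))*((-l + B(-2, 0))*(-2) - 3*5*6) = (-1*(-12))*((-1*(-1) + √(0² + (-2)²))*(-2) - 3*5*6) = 12*((1 + √(0 + 4))*(-2) - 15*6) = 12*((1 + √4)*(-2) - 90) = 12*((1 + 2)*(-2) - 90) = 12*(3*(-2) - 90) = 12*(-6 - 90) = 12*(-96) = -1152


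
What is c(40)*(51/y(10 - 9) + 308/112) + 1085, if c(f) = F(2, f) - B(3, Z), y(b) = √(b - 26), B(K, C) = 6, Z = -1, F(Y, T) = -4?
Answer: 2115/2 + 102*I ≈ 1057.5 + 102.0*I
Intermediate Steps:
y(b) = √(-26 + b)
c(f) = -10 (c(f) = -4 - 1*6 = -4 - 6 = -10)
c(40)*(51/y(10 - 9) + 308/112) + 1085 = -10*(51/(√(-26 + (10 - 9))) + 308/112) + 1085 = -10*(51/(√(-26 + 1)) + 308*(1/112)) + 1085 = -10*(51/(√(-25)) + 11/4) + 1085 = -10*(51/((5*I)) + 11/4) + 1085 = -10*(51*(-I/5) + 11/4) + 1085 = -10*(-51*I/5 + 11/4) + 1085 = -10*(11/4 - 51*I/5) + 1085 = (-55/2 + 102*I) + 1085 = 2115/2 + 102*I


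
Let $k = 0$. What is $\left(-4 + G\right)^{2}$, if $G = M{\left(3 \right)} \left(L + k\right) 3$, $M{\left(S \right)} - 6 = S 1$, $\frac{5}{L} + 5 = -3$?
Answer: $\frac{27889}{64} \approx 435.77$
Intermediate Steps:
$L = - \frac{5}{8}$ ($L = \frac{5}{-5 - 3} = \frac{5}{-8} = 5 \left(- \frac{1}{8}\right) = - \frac{5}{8} \approx -0.625$)
$M{\left(S \right)} = 6 + S$ ($M{\left(S \right)} = 6 + S 1 = 6 + S$)
$G = - \frac{135}{8}$ ($G = \left(6 + 3\right) \left(- \frac{5}{8} + 0\right) 3 = 9 \left(\left(- \frac{5}{8}\right) 3\right) = 9 \left(- \frac{15}{8}\right) = - \frac{135}{8} \approx -16.875$)
$\left(-4 + G\right)^{2} = \left(-4 - \frac{135}{8}\right)^{2} = \left(- \frac{167}{8}\right)^{2} = \frac{27889}{64}$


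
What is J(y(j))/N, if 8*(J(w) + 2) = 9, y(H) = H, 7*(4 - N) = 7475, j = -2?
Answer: 49/59576 ≈ 0.00082248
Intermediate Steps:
N = -7447/7 (N = 4 - 1/7*7475 = 4 - 7475/7 = -7447/7 ≈ -1063.9)
J(w) = -7/8 (J(w) = -2 + (1/8)*9 = -2 + 9/8 = -7/8)
J(y(j))/N = -7/(8*(-7447/7)) = -7/8*(-7/7447) = 49/59576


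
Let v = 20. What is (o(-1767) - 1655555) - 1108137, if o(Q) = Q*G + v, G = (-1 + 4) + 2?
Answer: -2772507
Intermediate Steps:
G = 5 (G = 3 + 2 = 5)
o(Q) = 20 + 5*Q (o(Q) = Q*5 + 20 = 5*Q + 20 = 20 + 5*Q)
(o(-1767) - 1655555) - 1108137 = ((20 + 5*(-1767)) - 1655555) - 1108137 = ((20 - 8835) - 1655555) - 1108137 = (-8815 - 1655555) - 1108137 = -1664370 - 1108137 = -2772507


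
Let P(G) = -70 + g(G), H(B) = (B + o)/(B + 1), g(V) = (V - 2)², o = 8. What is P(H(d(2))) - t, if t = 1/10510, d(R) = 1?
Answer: -1340027/21020 ≈ -63.750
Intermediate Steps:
g(V) = (-2 + V)²
H(B) = (8 + B)/(1 + B) (H(B) = (B + 8)/(B + 1) = (8 + B)/(1 + B))
P(G) = -70 + (-2 + G)²
t = 1/10510 ≈ 9.5148e-5
P(H(d(2))) - t = (-70 + (-2 + (8 + 1)/(1 + 1))²) - 1*1/10510 = (-70 + (-2 + 9/2)²) - 1/10510 = (-70 + (5/2)²) - 1/10510 = (-70 + 25/4) - 1/10510 = -255/4 - 1/10510 = -1340027/21020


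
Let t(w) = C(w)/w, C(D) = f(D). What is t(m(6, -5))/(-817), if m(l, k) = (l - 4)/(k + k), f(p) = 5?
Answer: 25/817 ≈ 0.030600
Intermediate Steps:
C(D) = 5
m(l, k) = (-4 + l)/(2*k) (m(l, k) = (-4 + l)/((2*k)) = (-4 + l)*(1/(2*k)) = (-4 + l)/(2*k))
t(w) = 5/w
t(m(6, -5))/(-817) = (5/(((½)*(-4 + 6)/(-5))))/(-817) = (5/(((½)*(-⅕)*2)))*(-1/817) = (5/(-⅕))*(-1/817) = (5*(-5))*(-1/817) = -25*(-1/817) = 25/817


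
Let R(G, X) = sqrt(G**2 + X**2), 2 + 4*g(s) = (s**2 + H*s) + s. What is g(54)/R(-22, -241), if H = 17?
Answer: 1943*sqrt(58565)/117130 ≈ 4.0144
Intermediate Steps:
g(s) = -1/2 + s**2/4 + 9*s/2 (g(s) = -1/2 + ((s**2 + 17*s) + s)/4 = -1/2 + (s**2 + 18*s)/4 = -1/2 + (s**2/4 + 9*s/2) = -1/2 + s**2/4 + 9*s/2)
g(54)/R(-22, -241) = (-1/2 + (1/4)*54**2 + (9/2)*54)/(sqrt((-22)**2 + (-241)**2)) = (-1/2 + (1/4)*2916 + 243)/(sqrt(484 + 58081)) = (-1/2 + 729 + 243)/(sqrt(58565)) = 1943*(sqrt(58565)/58565)/2 = 1943*sqrt(58565)/117130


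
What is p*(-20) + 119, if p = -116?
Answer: 2439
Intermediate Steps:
p*(-20) + 119 = -116*(-20) + 119 = 2320 + 119 = 2439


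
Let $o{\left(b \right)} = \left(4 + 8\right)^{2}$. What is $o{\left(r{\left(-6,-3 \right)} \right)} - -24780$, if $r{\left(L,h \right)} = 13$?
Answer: $24924$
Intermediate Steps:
$o{\left(b \right)} = 144$ ($o{\left(b \right)} = 12^{2} = 144$)
$o{\left(r{\left(-6,-3 \right)} \right)} - -24780 = 144 - -24780 = 144 + 24780 = 24924$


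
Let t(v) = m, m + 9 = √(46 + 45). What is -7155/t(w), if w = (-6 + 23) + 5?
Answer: 7155/(9 - √91) ≈ -13265.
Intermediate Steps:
w = 22 (w = 17 + 5 = 22)
m = -9 + √91 (m = -9 + √(46 + 45) = -9 + √91 ≈ 0.53939)
t(v) = -9 + √91
-7155/t(w) = -7155/(-9 + √91)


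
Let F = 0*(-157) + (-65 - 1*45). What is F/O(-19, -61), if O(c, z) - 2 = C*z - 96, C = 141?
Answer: 22/1739 ≈ 0.012651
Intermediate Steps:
F = -110 (F = 0 + (-65 - 45) = 0 - 110 = -110)
O(c, z) = -94 + 141*z (O(c, z) = 2 + (141*z - 96) = 2 + (-96 + 141*z) = -94 + 141*z)
F/O(-19, -61) = -110/(-94 + 141*(-61)) = -110/(-94 - 8601) = -110/(-8695) = -110*(-1/8695) = 22/1739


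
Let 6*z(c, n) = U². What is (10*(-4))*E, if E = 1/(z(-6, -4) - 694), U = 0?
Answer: 20/347 ≈ 0.057637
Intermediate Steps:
z(c, n) = 0 (z(c, n) = (⅙)*0² = (⅙)*0 = 0)
E = -1/694 (E = 1/(0 - 694) = 1/(-694) = -1/694 ≈ -0.0014409)
(10*(-4))*E = (10*(-4))*(-1/694) = -40*(-1/694) = 20/347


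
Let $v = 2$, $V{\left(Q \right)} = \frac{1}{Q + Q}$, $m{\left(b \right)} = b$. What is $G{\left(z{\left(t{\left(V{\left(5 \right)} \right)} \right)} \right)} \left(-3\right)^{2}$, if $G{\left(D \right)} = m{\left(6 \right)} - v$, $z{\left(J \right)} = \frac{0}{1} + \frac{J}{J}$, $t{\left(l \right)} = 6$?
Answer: $36$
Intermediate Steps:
$V{\left(Q \right)} = \frac{1}{2 Q}$
$z{\left(J \right)} = 1$ ($z{\left(J \right)} = 0 \cdot 1 + 1 = 0 + 1 = 1$)
$G{\left(D \right)} = 4$ ($G{\left(D \right)} = 6 - 2 = 4$)
$G{\left(z{\left(t{\left(V{\left(5 \right)} \right)} \right)} \right)} \left(-3\right)^{2} = 4 \left(-3\right)^{2} = 4 \cdot 9 = 36$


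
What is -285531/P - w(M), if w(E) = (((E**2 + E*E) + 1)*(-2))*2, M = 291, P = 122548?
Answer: 83020102165/122548 ≈ 6.7745e+5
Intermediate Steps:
w(E) = -4 - 8*E**2 (w(E) = (((E**2 + E**2) + 1)*(-2))*2 = ((2*E**2 + 1)*(-2))*2 = ((1 + 2*E**2)*(-2))*2 = (-2 - 4*E**2)*2 = -4 - 8*E**2)
-285531/P - w(M) = -285531/122548 - (-4 - 8*291**2) = -285531*1/122548 - (-4 - 8*84681) = -285531/122548 - (-4 - 677448) = -285531/122548 - 1*(-677452) = -285531/122548 + 677452 = 83020102165/122548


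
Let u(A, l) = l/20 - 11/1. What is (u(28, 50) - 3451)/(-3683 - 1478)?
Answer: 6919/10322 ≈ 0.67032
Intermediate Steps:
u(A, l) = -11 + l/20 (u(A, l) = l*(1/20) - 11*1 = l/20 - 11 = -11 + l/20)
(u(28, 50) - 3451)/(-3683 - 1478) = ((-11 + (1/20)*50) - 3451)/(-3683 - 1478) = ((-11 + 5/2) - 3451)/(-5161) = (-17/2 - 3451)*(-1/5161) = -6919/2*(-1/5161) = 6919/10322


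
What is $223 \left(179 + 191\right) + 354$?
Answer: $82864$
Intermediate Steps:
$223 \left(179 + 191\right) + 354 = 223 \cdot 370 + 354 = 82510 + 354 = 82864$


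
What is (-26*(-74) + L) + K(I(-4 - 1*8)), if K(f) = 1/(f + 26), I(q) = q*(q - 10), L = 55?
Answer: 573911/290 ≈ 1979.0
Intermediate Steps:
I(q) = q*(-10 + q)
K(f) = 1/(26 + f)
(-26*(-74) + L) + K(I(-4 - 1*8)) = (-26*(-74) + 55) + 1/(26 + (-4 - 1*8)*(-10 + (-4 - 1*8))) = (1924 + 55) + 1/(26 + (-4 - 8)*(-10 + (-4 - 8))) = 1979 + 1/(26 - 12*(-10 - 12)) = 1979 + 1/(26 - 12*(-22)) = 1979 + 1/(26 + 264) = 1979 + 1/290 = 573911/290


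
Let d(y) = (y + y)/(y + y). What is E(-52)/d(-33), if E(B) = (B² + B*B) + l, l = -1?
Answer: 5407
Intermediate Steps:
E(B) = -1 + 2*B² (E(B) = (B² + B*B) - 1 = (B² + B²) - 1 = 2*B² - 1 = -1 + 2*B²)
d(y) = 1 (d(y) = (2*y)/((2*y)) = (2*y)*(1/(2*y)) = 1)
E(-52)/d(-33) = (-1 + 2*(-52)²)/1 = (-1 + 2*2704)*1 = (-1 + 5408)*1 = 5407*1 = 5407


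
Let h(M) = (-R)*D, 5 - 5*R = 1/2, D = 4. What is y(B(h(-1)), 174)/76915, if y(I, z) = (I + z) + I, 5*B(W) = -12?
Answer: 846/384575 ≈ 0.0021998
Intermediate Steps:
R = 9/10 (R = 1 - ⅕/2 = 1 - ⅕*½ = 1 - ⅒ = 9/10 ≈ 0.90000)
h(M) = -18/5 (h(M) = -1*9/10*4 = -9/10*4 = -18/5)
B(W) = -12/5 (B(W) = (⅕)*(-12) = -12/5)
y(I, z) = z + 2*I
y(B(h(-1)), 174)/76915 = (174 + 2*(-12/5))/76915 = (174 - 24/5)*(1/76915) = (846/5)*(1/76915) = 846/384575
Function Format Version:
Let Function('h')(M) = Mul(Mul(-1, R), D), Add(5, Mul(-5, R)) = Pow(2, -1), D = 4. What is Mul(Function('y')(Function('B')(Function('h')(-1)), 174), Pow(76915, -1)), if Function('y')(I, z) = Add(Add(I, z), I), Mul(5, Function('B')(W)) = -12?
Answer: Rational(846, 384575) ≈ 0.0021998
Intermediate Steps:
R = Rational(9, 10) (R = Add(1, Mul(Rational(-1, 5), Pow(2, -1))) = Add(1, Mul(Rational(-1, 5), Rational(1, 2))) = Add(1, Rational(-1, 10)) = Rational(9, 10) ≈ 0.90000)
Function('h')(M) = Rational(-18, 5) (Function('h')(M) = Mul(Mul(-1, Rational(9, 10)), 4) = Mul(Rational(-9, 10), 4) = Rational(-18, 5))
Function('B')(W) = Rational(-12, 5) (Function('B')(W) = Mul(Rational(1, 5), -12) = Rational(-12, 5))
Function('y')(I, z) = Add(z, Mul(2, I))
Mul(Function('y')(Function('B')(Function('h')(-1)), 174), Pow(76915, -1)) = Mul(Add(174, Mul(2, Rational(-12, 5))), Pow(76915, -1)) = Mul(Add(174, Rational(-24, 5)), Rational(1, 76915)) = Mul(Rational(846, 5), Rational(1, 76915)) = Rational(846, 384575)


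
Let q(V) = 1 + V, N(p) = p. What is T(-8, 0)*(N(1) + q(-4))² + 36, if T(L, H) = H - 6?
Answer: 12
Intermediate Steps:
T(L, H) = -6 + H
T(-8, 0)*(N(1) + q(-4))² + 36 = (-6 + 0)*(1 + (1 - 4))² + 36 = -6*(1 - 3)² + 36 = -6*(-2)² + 36 = -6*4 + 36 = -24 + 36 = 12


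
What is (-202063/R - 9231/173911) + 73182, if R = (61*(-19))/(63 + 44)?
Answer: 303456498440/3304309 ≈ 91837.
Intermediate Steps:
R = -1159/107 ≈ -10.832
(-202063/R - 9231/173911) + 73182 = (-202063/(-1159/107) - 9231/173911) + 73182 = (-202063*(-107/1159) - 9231*1/173911) + 73182 = (21620741/1159 - 9231/173911) + 73182 = 61640557202/3304309 + 73182 = 303456498440/3304309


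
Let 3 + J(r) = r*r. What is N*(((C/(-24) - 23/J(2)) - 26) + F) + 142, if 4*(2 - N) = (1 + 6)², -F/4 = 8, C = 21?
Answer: 31399/32 ≈ 981.22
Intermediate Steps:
J(r) = -3 + r² (J(r) = -3 + r*r = -3 + r²)
F = -32 (F = -4*8 = -32)
N = -41/4 (N = 2 - (1 + 6)²/4 = 2 - ¼*7² = 2 - ¼*49 = 2 - 49/4 = -41/4 ≈ -10.250)
N*(((C/(-24) - 23/J(2)) - 26) + F) + 142 = -41*(((21/(-24) - 23/(-3 + 2²)) - 26) - 32)/4 + 142 = -41*(((21*(-1/24) - 23/(-3 + 4)) - 26) - 32)/4 + 142 = -41*(((-7/8 - 23/1) - 26) - 32)/4 + 142 = -41*(((-7/8 - 23*1) - 26) - 32)/4 + 142 = -41*(((-7/8 - 23) - 26) - 32)/4 + 142 = -41*((-191/8 - 26) - 32)/4 + 142 = -41*(-399/8 - 32)/4 + 142 = -41/4*(-655/8) + 142 = 26855/32 + 142 = 31399/32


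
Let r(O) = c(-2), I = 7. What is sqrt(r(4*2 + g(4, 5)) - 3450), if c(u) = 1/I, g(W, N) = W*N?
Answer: I*sqrt(169043)/7 ≈ 58.735*I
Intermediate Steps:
g(W, N) = N*W
c(u) = 1/7
r(O) = 1/7
sqrt(r(4*2 + g(4, 5)) - 3450) = sqrt(1/7 - 3450) = sqrt(-24149/7) = I*sqrt(169043)/7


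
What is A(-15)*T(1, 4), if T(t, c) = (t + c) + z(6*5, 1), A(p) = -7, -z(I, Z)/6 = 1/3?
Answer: -21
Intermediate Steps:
z(I, Z) = -2 (z(I, Z) = -6/3 = -6*⅓ = -2)
T(t, c) = -2 + c + t (T(t, c) = (t + c) - 2 = (c + t) - 2 = -2 + c + t)
A(-15)*T(1, 4) = -7*(-2 + 4 + 1) = -7*3 = -21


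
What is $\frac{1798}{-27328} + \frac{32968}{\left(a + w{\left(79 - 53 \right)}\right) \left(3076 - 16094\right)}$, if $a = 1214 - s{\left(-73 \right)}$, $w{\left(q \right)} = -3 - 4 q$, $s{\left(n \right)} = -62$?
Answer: $- \frac{1009392465}{14852808992} \approx -0.06796$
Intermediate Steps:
$a = 1276$ ($a = 1214 - -62 = 1214 + 62 = 1276$)
$\frac{1798}{-27328} + \frac{32968}{\left(a + w{\left(79 - 53 \right)}\right) \left(3076 - 16094\right)} = \frac{1798}{-27328} + \frac{32968}{\left(1276 - \left(3 + 4 \left(79 - 53\right)\right)\right) \left(3076 - 16094\right)} = 1798 \left(- \frac{1}{27328}\right) + \frac{32968}{\left(1276 - \left(3 + 4 \left(79 - 53\right)\right)\right) \left(-13018\right)} = - \frac{899}{13664} + \frac{32968}{\left(1276 - 107\right) \left(-13018\right)} = - \frac{899}{13664} + \frac{32968}{1169 \left(-13018\right)} = - \frac{899}{13664} + \frac{32968}{-15218042} = - \frac{899}{13664} + 32968 \left(- \frac{1}{15218042}\right) = - \frac{899}{13664} - \frac{16484}{7609021} = - \frac{1009392465}{14852808992}$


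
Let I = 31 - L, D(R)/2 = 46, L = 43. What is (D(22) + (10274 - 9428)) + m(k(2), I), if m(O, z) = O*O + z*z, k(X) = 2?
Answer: 1086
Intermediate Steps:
D(R) = 92 (D(R) = 2*46 = 92)
I = -12 (I = 31 - 1*43 = 31 - 43 = -12)
m(O, z) = O² + z²
(D(22) + (10274 - 9428)) + m(k(2), I) = (92 + (10274 - 9428)) + (2² + (-12)²) = (92 + 846) + (4 + 144) = 938 + 148 = 1086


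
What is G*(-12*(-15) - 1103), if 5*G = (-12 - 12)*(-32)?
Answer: -708864/5 ≈ -1.4177e+5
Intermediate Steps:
G = 768/5 (G = ((-12 - 12)*(-32))/5 = (-24*(-32))/5 = (⅕)*768 = 768/5 ≈ 153.60)
G*(-12*(-15) - 1103) = 768*(-12*(-15) - 1103)/5 = 768*(180 - 1103)/5 = (768/5)*(-923) = -708864/5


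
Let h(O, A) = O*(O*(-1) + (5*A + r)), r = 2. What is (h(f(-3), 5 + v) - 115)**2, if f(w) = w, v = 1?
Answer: 48400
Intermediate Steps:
h(O, A) = O*(2 - O + 5*A) (h(O, A) = O*(O*(-1) + (5*A + 2)) = O*(-O + (2 + 5*A)) = O*(2 - O + 5*A))
(h(f(-3), 5 + v) - 115)**2 = (-3*(2 - 1*(-3) + 5*(5 + 1)) - 115)**2 = (-3*(2 + 3 + 5*6) - 115)**2 = (-3*(2 + 3 + 30) - 115)**2 = (-3*35 - 115)**2 = (-105 - 115)**2 = (-220)**2 = 48400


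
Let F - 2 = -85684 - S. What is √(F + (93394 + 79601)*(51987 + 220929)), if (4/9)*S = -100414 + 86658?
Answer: √47213048689 ≈ 2.1729e+5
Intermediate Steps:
S = -30951 (S = 9*(-100414 + 86658)/4 = (9/4)*(-13756) = -30951)
F = -54731 (F = 2 + (-85684 - 1*(-30951)) = 2 + (-85684 + 30951) = 2 - 54733 = -54731)
√(F + (93394 + 79601)*(51987 + 220929)) = √(-54731 + (93394 + 79601)*(51987 + 220929)) = √(-54731 + 172995*272916) = √(-54731 + 47213103420) = √47213048689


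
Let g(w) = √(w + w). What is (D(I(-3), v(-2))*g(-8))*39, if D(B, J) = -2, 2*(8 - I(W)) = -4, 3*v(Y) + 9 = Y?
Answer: -312*I ≈ -312.0*I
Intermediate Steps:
v(Y) = -3 + Y/3
I(W) = 10 (I(W) = 8 - ½*(-4) = 8 + 2 = 10)
g(w) = √2*√w (g(w) = √(2*w) = √2*√w)
(D(I(-3), v(-2))*g(-8))*39 = -2*√2*√(-8)*39 = -2*√2*2*I*√2*39 = -8*I*39 = -312*I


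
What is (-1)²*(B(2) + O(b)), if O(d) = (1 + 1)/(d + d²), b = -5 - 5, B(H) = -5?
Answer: -224/45 ≈ -4.9778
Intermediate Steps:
b = -10
O(d) = 2/(d + d²)
(-1)²*(B(2) + O(b)) = (-1)²*(-5 + 2/(-10*(1 - 10))) = 1*(-5 + 2*(-⅒)/(-9)) = 1*(-5 + 2*(-⅒)*(-⅑)) = 1*(-5 + 1/45) = 1*(-224/45) = -224/45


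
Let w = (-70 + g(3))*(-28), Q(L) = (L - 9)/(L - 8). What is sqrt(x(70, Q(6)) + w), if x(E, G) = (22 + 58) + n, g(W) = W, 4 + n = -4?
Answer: 2*sqrt(487) ≈ 44.136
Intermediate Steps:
n = -8 (n = -4 - 4 = -8)
Q(L) = (-9 + L)/(-8 + L)
w = 1876 (w = (-70 + 3)*(-28) = -67*(-28) = 1876)
x(E, G) = 72 (x(E, G) = (22 + 58) - 8 = 80 - 8 = 72)
sqrt(x(70, Q(6)) + w) = sqrt(72 + 1876) = sqrt(1948) = 2*sqrt(487)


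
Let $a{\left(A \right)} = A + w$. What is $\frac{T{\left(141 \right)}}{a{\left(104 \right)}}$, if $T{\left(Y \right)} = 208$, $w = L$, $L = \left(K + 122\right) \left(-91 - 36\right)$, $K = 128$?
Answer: $- \frac{104}{15823} \approx -0.0065727$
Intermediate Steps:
$L = -31750$ ($L = \left(128 + 122\right) \left(-91 - 36\right) = 250 \left(-127\right) = -31750$)
$w = -31750$
$a{\left(A \right)} = -31750 + A$ ($a{\left(A \right)} = A - 31750 = -31750 + A$)
$\frac{T{\left(141 \right)}}{a{\left(104 \right)}} = \frac{208}{-31750 + 104} = \frac{208}{-31646} = 208 \left(- \frac{1}{31646}\right) = - \frac{104}{15823}$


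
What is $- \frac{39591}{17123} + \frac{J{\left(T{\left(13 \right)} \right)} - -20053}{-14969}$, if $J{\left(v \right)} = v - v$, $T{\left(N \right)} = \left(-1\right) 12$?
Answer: $- \frac{936005198}{256314187} \approx -3.6518$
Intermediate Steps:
$T{\left(N \right)} = -12$
$J{\left(v \right)} = 0$
$- \frac{39591}{17123} + \frac{J{\left(T{\left(13 \right)} \right)} - -20053}{-14969} = - \frac{39591}{17123} + \frac{0 - -20053}{-14969} = \left(-39591\right) \frac{1}{17123} + \left(0 + 20053\right) \left(- \frac{1}{14969}\right) = - \frac{39591}{17123} + 20053 \left(- \frac{1}{14969}\right) = - \frac{39591}{17123} - \frac{20053}{14969} = - \frac{936005198}{256314187}$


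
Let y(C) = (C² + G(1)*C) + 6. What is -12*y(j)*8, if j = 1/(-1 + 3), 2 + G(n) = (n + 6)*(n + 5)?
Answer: -2520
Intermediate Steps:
G(n) = -2 + (5 + n)*(6 + n) (G(n) = -2 + (n + 6)*(n + 5) = -2 + (6 + n)*(5 + n) = -2 + (5 + n)*(6 + n))
j = ½ (j = 1/2 = ½ ≈ 0.50000)
y(C) = 6 + C² + 40*C (y(C) = (C² + (28 + 1² + 11*1)*C) + 6 = (C² + (28 + 1 + 11)*C) + 6 = (C² + 40*C) + 6 = 6 + C² + 40*C)
-12*y(j)*8 = -12*(6 + (½)² + 40*(½))*8 = -12*(6 + ¼ + 20)*8 = -12*105/4*8 = -315*8 = -2520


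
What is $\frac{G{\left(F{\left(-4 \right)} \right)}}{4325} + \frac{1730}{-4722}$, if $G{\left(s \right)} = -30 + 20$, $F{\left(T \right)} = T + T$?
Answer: $- \frac{752947}{2042265} \approx -0.36868$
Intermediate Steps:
$F{\left(T \right)} = 2 T$
$G{\left(s \right)} = -10$
$\frac{G{\left(F{\left(-4 \right)} \right)}}{4325} + \frac{1730}{-4722} = - \frac{10}{4325} + \frac{1730}{-4722} = \left(-10\right) \frac{1}{4325} + 1730 \left(- \frac{1}{4722}\right) = - \frac{2}{865} - \frac{865}{2361} = - \frac{752947}{2042265}$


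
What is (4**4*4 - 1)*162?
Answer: 165726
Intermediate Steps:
(4**4*4 - 1)*162 = (256*4 - 1)*162 = (1024 - 1)*162 = 1023*162 = 165726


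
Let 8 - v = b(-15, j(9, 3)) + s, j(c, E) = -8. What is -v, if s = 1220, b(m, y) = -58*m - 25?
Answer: 2057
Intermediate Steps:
b(m, y) = -25 - 58*m
v = -2057 (v = 8 - ((-25 - 58*(-15)) + 1220) = 8 - ((-25 + 870) + 1220) = 8 - (845 + 1220) = 8 - 1*2065 = 8 - 2065 = -2057)
-v = -1*(-2057) = 2057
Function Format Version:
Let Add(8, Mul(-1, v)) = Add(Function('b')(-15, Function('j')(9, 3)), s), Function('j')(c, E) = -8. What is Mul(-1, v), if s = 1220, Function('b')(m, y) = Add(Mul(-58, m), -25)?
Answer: 2057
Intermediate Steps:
Function('b')(m, y) = Add(-25, Mul(-58, m))
v = -2057 (v = Add(8, Mul(-1, Add(Add(-25, Mul(-58, -15)), 1220))) = Add(8, Mul(-1, Add(Add(-25, 870), 1220))) = Add(8, Mul(-1, Add(845, 1220))) = Add(8, Mul(-1, 2065)) = Add(8, -2065) = -2057)
Mul(-1, v) = Mul(-1, -2057) = 2057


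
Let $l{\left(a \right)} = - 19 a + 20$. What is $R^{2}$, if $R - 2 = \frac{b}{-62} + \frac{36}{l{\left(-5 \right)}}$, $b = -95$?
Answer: $\frac{751691889}{50836900} \approx 14.786$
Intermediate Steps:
$l{\left(a \right)} = 20 - 19 a$
$R = \frac{27417}{7130}$ ($R = 2 + \left(- \frac{95}{-62} + \frac{36}{20 - -95}\right) = 2 + \left(\left(-95\right) \left(- \frac{1}{62}\right) + \frac{36}{20 + 95}\right) = 2 + \left(\frac{95}{62} + \frac{36}{115}\right) = 2 + \frac{13157}{7130} = \frac{27417}{7130} \approx 3.8453$)
$R^{2} = \left(\frac{27417}{7130}\right)^{2} = \frac{751691889}{50836900}$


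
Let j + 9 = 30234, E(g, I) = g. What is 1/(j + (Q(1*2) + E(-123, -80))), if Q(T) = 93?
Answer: 1/30195 ≈ 3.3118e-5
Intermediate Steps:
j = 30225 (j = -9 + 30234 = 30225)
1/(j + (Q(1*2) + E(-123, -80))) = 1/(30225 + (93 - 123)) = 1/(30225 - 30) = 1/30195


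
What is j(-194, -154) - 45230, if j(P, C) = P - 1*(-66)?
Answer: -45358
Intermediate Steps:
j(P, C) = 66 + P (j(P, C) = P + 66 = 66 + P)
j(-194, -154) - 45230 = (66 - 194) - 45230 = -128 - 45230 = -45358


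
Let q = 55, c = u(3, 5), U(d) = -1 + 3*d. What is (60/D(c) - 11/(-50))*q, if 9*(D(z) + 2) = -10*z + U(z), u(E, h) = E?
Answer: -3652/5 ≈ -730.40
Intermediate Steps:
c = 3
D(z) = -19/9 - 7*z/9 (D(z) = -2 + (-10*z + (-1 + 3*z))/9 = -2 + (-1 - 7*z)/9 = -2 + (-1/9 - 7*z/9) = -19/9 - 7*z/9)
(60/D(c) - 11/(-50))*q = (60/(-19/9 - 7/9*3) - 11/(-50))*55 = (60/(-19/9 - 7/3) - 11*(-1/50))*55 = (60/(-40/9) + 11/50)*55 = (60*(-9/40) + 11/50)*55 = (-27/2 + 11/50)*55 = -332/25*55 = -3652/5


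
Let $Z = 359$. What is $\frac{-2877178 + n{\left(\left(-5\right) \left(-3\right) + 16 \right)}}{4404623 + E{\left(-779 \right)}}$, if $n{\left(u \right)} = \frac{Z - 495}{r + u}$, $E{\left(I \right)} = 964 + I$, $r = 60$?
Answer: $- \frac{130911667}{200418764} \approx -0.65319$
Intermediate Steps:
$n{\left(u \right)} = - \frac{136}{60 + u}$ ($n{\left(u \right)} = \frac{359 - 495}{60 + u} = - \frac{136}{60 + u}$)
$\frac{-2877178 + n{\left(\left(-5\right) \left(-3\right) + 16 \right)}}{4404623 + E{\left(-779 \right)}} = \frac{-2877178 - \frac{136}{60 + \left(\left(-5\right) \left(-3\right) + 16\right)}}{4404623 + \left(964 - 779\right)} = \frac{-2877178 - \frac{136}{60 + \left(15 + 16\right)}}{4404623 + 185} = \frac{-2877178 - \frac{136}{60 + 31}}{4404808} = \left(-2877178 - \frac{136}{91}\right) \frac{1}{4404808} = \left(- \frac{261823334}{91}\right) \frac{1}{4404808} = - \frac{130911667}{200418764}$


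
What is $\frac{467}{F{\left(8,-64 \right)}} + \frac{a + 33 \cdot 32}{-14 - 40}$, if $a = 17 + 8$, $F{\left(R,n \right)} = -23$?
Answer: $- \frac{50081}{1242} \approx -40.323$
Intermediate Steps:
$a = 25$
$\frac{467}{F{\left(8,-64 \right)}} + \frac{a + 33 \cdot 32}{-14 - 40} = \frac{467}{-23} + \frac{25 + 33 \cdot 32}{-14 - 40} = 467 \left(- \frac{1}{23}\right) + \frac{25 + 1056}{-14 - 40} = - \frac{467}{23} + \frac{1081}{-54} = - \frac{467}{23} + 1081 \left(- \frac{1}{54}\right) = - \frac{467}{23} - \frac{1081}{54} = - \frac{50081}{1242}$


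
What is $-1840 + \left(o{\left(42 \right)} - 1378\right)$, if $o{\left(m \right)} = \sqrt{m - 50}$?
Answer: $-3218 + 2 i \sqrt{2} \approx -3218.0 + 2.8284 i$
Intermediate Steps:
$o{\left(m \right)} = \sqrt{-50 + m}$
$-1840 + \left(o{\left(42 \right)} - 1378\right) = -1840 + \left(\sqrt{-50 + 42} - 1378\right) = -1840 - \left(1378 - \sqrt{-8}\right) = -1840 - \left(1378 - 2 i \sqrt{2}\right) = -3218 + 2 i \sqrt{2}$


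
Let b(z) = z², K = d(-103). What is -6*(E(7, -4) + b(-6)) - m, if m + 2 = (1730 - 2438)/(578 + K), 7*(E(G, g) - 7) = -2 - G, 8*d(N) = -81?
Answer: -19022/77 ≈ -247.04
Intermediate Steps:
d(N) = -81/8 (d(N) = (⅛)*(-81) = -81/8)
K = -81/8 ≈ -10.125
E(G, g) = 47/7 - G/7 (E(G, g) = 7 + (-2 - G)/7 = 7 + (-2/7 - G/7) = 47/7 - G/7)
m = -250/77 (m = -2 + (1730 - 2438)/(578 - 81/8) = -2 - 708/4543/8 = -2 - 708*8/4543 = -2 - 96/77 = -250/77 ≈ -3.2468)
-6*(E(7, -4) + b(-6)) - m = -6*((47/7 - ⅐*7) + (-6)²) - 1*(-250/77) = -6*((47/7 - 1) + 36) + 250/77 = -6*(40/7 + 36) + 250/77 = -6*292/7 + 250/77 = -1752/7 + 250/77 = -19022/77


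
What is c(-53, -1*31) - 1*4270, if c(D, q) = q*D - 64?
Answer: -2691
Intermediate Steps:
c(D, q) = -64 + D*q (c(D, q) = D*q - 64 = -64 + D*q)
c(-53, -1*31) - 1*4270 = (-64 - (-53)*31) - 1*4270 = (-64 - 53*(-31)) - 4270 = (-64 + 1643) - 4270 = 1579 - 4270 = -2691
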